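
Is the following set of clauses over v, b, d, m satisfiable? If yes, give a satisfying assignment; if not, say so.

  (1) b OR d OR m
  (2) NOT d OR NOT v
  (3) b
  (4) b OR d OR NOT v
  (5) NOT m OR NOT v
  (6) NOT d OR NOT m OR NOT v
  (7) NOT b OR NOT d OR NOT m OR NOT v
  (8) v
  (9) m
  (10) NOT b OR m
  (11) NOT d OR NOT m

Unsatisfiable

Case m = True:
  (b) forces b = True.
  (NOT m OR NOT v) forces v = False.
  Clause (v) is falsified — contradiction.
Case m = False:
  Clause (m) is falsified — contradiction.
Both cases fail, so the formula is unsatisfiable.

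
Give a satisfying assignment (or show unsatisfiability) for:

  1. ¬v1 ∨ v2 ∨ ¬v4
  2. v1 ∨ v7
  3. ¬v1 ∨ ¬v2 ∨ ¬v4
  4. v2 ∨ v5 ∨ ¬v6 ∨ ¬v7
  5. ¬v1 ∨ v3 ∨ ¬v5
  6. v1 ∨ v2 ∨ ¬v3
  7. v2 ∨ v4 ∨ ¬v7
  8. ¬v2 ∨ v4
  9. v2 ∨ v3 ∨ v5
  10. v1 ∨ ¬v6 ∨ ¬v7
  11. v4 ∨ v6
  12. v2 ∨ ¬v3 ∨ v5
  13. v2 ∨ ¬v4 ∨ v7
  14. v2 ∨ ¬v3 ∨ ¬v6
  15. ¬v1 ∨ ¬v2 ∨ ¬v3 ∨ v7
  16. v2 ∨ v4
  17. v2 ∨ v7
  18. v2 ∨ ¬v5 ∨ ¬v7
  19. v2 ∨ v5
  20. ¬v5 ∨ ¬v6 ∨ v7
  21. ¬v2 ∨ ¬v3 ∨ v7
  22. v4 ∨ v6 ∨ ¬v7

Set v1 = False.
  then (v1 ∨ v7) forces v7 = True.
  then (v1 ∨ ¬v6 ∨ ¬v7) forces v6 = False.
  then (v4 ∨ v6) forces v4 = True.
Try v2 = False:
  (v1 ∨ v2 ∨ ¬v3) forces v3 = False.
  (v2 ∨ v3 ∨ v5) forces v5 = True.
  clause (v2 ∨ ¬v5 ∨ ¬v7) is falsified — backtrack.
So v2 = True.
Set v3 = True.
Set v5 = True.
All clauses satisfied.

v1: False; v2: True; v3: True; v4: True; v5: True; v6: False; v7: True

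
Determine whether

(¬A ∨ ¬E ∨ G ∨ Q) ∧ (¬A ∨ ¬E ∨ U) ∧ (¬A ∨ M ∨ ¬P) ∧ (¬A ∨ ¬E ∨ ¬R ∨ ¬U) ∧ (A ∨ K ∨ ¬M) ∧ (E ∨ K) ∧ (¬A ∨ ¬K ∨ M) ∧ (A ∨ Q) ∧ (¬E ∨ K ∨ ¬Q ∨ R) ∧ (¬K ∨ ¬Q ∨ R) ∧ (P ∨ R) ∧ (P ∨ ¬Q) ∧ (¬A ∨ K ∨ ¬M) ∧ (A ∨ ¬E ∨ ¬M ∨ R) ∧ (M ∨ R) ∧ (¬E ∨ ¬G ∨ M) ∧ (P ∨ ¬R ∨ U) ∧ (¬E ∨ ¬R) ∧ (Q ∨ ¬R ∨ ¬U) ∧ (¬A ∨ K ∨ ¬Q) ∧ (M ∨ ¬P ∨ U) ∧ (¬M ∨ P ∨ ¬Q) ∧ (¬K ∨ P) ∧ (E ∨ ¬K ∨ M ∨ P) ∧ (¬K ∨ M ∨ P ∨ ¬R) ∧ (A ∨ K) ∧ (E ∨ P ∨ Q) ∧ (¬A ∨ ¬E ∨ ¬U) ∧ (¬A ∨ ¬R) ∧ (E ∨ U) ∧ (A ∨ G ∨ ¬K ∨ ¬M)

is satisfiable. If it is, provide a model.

Set R = True.
  then (¬E ∨ ¬R) forces E = False.
  then (¬A ∨ ¬R) forces A = False.
  then (E ∨ U) forces U = True.
  then (E ∨ K) forces K = True.
  then (A ∨ Q) forces Q = True.
  then (P ∨ ¬Q) forces P = True.
Set M = False.
Set G = True.
All clauses satisfied.

R = True, U = True, A = False, E = False, M = False, K = True, G = True, Q = True, P = True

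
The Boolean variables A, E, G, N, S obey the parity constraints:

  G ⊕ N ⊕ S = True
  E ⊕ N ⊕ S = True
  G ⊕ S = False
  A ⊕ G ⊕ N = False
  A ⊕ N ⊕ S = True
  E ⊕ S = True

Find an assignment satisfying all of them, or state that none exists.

The formula is unsatisfiable.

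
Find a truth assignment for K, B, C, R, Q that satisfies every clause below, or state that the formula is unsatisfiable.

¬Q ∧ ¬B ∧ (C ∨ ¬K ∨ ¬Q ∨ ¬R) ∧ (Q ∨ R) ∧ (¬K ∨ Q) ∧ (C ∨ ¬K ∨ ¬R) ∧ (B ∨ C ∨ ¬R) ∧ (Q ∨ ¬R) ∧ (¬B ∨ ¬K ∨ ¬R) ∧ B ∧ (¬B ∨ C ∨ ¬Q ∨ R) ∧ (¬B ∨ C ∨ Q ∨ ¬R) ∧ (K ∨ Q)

Case B = True:
  Clause (¬B) is falsified — contradiction.
Case B = False:
  Clause (B) is falsified — contradiction.
Both cases fail, so the formula is unsatisfiable.

No satisfying assignment exists.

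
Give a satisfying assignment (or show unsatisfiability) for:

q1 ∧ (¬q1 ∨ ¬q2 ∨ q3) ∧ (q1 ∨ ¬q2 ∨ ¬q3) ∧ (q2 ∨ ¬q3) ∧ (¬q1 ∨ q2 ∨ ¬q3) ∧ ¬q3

q1 = True; q2 = False; q3 = False

Unit clause (q1) forces q1 = True.
Unit clause (¬q3) forces q3 = False.
In (¬q1 ∨ ¬q2 ∨ q3) only ¬q2 is left, so q2 = False.
Check each clause:
  (q1): q1 holds.
  (¬q1 ∨ ¬q2 ∨ q3): ¬q2 holds.
  (q1 ∨ ¬q2 ∨ ¬q3): q1 holds.
  (q2 ∨ ¬q3): ¬q3 holds.
  (¬q1 ∨ q2 ∨ ¬q3): ¬q3 holds.
  (¬q3): ¬q3 holds.
All clauses satisfied.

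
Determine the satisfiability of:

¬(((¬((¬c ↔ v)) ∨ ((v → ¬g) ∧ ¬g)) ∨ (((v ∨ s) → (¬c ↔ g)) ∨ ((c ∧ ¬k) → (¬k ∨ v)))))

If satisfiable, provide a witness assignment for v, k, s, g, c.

Case k = True: the formula becomes ¬(((¬((¬c ↔ v)) ∨ ((v → ¬g) ∧ ¬g)) ∨ True)) = False.
Case k = False: the formula becomes ¬(((¬((¬c ↔ v)) ∨ ((v → ¬g) ∧ ¬g)) ∨ True)) = False.
Both cases fail — unsatisfiable.

UNSATISFIABLE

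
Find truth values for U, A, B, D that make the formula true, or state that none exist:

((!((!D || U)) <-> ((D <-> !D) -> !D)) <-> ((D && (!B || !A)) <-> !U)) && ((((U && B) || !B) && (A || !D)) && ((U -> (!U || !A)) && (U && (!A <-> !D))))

No satisfying assignment exists.

Case U = True: the formula simplifies to (!(((D <-> !D) -> !D)) <-> !((D && (!B || !A)))) && (((B || !B) && (A || !D)) && (!A && (!A <-> !D))).
  D = True: simplifies to (!B || !A) && (((B || !B) && A) && (!A && A)).
    A = True: the conjunct !A is False.
    A = False: the conjunct A is False.
  D = False: the conjunct !(((D <-> !D) -> !D)) <-> !((D && (!B || !A))) becomes !True <-> !False = False.
Case U = False: the conjunct U is False.
Both cases fail — unsatisfiable.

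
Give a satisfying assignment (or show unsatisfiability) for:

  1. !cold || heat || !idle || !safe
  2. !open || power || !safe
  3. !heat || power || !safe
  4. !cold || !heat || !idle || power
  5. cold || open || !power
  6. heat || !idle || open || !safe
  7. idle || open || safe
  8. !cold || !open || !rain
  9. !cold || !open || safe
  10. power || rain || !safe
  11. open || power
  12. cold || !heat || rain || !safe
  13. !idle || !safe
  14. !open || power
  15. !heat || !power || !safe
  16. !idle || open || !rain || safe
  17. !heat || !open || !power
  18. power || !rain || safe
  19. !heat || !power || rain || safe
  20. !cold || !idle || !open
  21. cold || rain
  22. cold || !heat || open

Set open = True.
  then (!open || power) forces power = True.
  then (!heat || !open || !power) forces heat = False.
Set idle = False.
Set cold = False.
  then (cold || rain) forces rain = True.
Set safe = True.
All clauses satisfied.

open = True, idle = False, cold = False, power = True, rain = True, heat = False, safe = True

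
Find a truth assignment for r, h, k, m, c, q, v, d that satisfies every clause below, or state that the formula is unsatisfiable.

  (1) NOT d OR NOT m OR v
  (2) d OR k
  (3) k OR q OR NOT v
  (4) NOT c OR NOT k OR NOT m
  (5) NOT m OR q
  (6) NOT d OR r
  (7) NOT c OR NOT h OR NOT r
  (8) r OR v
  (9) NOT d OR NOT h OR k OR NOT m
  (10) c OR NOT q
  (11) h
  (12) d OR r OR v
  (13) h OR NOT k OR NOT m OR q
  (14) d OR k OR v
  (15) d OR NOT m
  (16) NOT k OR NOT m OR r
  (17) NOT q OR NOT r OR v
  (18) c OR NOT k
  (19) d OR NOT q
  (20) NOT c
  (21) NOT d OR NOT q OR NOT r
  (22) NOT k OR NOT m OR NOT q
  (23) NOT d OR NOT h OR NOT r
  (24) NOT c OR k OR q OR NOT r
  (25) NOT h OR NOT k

Unsatisfiable — no assignment works.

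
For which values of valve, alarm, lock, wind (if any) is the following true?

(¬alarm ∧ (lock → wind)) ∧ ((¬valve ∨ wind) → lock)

valve = False, alarm = False, lock = True, wind = True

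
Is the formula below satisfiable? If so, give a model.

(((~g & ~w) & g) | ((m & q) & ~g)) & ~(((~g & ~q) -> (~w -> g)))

UNSATISFIABLE

Case g = True: the conjunct ((~g & ~w) & g) | ((m & q) & ~g) becomes (False & True) | ((m & q) & False) = False.
Case g = False: the formula simplifies to (m & q) & ~((~q -> w)).
  q = True: the conjunct ~((~q -> w)) becomes ~((False -> w)) = False.
  q = False: the conjunct q is False.
Both cases fail — unsatisfiable.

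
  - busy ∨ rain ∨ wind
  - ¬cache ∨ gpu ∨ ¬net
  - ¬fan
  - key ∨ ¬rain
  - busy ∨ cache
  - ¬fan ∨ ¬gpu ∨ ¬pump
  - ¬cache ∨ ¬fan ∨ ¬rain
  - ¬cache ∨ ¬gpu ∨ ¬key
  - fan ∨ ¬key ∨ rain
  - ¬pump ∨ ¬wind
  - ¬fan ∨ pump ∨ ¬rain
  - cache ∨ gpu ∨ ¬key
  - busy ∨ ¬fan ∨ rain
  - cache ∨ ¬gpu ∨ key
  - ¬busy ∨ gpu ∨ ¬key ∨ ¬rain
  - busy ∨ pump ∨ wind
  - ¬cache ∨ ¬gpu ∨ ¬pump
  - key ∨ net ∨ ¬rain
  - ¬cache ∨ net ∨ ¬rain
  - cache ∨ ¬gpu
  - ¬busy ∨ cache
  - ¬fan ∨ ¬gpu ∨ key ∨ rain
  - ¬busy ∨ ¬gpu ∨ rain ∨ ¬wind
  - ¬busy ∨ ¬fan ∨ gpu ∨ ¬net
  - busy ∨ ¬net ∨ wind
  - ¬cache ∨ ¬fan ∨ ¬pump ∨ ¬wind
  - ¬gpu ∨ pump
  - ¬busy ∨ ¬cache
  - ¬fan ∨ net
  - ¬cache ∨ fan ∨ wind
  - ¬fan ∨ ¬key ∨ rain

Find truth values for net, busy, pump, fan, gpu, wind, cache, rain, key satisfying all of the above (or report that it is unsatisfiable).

net = False, busy = False, pump = False, fan = False, gpu = False, wind = True, cache = True, rain = False, key = False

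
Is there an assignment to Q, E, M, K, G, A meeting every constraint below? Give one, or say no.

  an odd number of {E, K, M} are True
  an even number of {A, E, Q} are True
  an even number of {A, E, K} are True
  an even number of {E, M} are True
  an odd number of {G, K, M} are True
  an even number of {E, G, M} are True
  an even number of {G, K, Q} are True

Q = True; E = False; M = False; K = True; G = False; A = True

{E, K, M}: 1 true → odd ✓
{A, E, Q}: 2 true → even ✓
{A, E, K}: 2 true → even ✓
{E, M}: 0 true → even ✓
{G, K, M}: 1 true → odd ✓
{E, G, M}: 0 true → even ✓
{G, K, Q}: 2 true → even ✓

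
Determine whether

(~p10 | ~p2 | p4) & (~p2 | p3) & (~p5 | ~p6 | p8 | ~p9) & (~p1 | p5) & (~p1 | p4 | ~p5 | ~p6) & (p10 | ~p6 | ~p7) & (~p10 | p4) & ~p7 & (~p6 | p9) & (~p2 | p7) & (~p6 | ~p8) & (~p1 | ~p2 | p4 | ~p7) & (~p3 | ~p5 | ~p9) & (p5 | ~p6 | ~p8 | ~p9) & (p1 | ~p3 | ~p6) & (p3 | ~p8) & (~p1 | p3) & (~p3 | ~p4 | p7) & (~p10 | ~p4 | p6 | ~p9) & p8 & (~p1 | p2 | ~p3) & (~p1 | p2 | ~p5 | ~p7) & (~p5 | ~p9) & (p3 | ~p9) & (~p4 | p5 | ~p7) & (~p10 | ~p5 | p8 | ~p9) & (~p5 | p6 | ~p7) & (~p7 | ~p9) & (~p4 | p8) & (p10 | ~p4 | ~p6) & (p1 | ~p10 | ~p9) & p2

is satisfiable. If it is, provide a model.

UNSATISFIABLE

Case p7 = True:
  Clause (~p7) is falsified — contradiction.
Case p7 = False:
  (~p2 | p7) forces p2 = False.
  Clause (p2) is falsified — contradiction.
Both cases fail, so the formula is unsatisfiable.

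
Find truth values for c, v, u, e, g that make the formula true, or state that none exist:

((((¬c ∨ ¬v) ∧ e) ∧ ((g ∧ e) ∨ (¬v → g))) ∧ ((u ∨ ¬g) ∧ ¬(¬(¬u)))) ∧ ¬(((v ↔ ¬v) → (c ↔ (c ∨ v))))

The conjunct ¬(((v ↔ ¬v) → (c ↔ (c ∨ v)))) is unsatisfiable on its own:
  c=F, v=F: evaluates to False.
  c=F, v=T: evaluates to False.
  c=T, v=F: evaluates to False.
  c=T, v=T: evaluates to False.
So the whole conjunction is unsatisfiable.

Unsatisfiable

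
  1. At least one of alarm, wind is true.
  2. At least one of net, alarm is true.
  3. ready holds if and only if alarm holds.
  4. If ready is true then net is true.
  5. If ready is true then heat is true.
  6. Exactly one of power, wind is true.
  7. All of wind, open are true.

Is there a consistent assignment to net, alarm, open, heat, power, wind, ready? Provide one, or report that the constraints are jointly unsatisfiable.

net = True, alarm = False, open = True, heat = True, power = False, wind = True, ready = False

  (1) {alarm, wind}: 1 true — at least one ✓
  (2) {net, alarm}: 1 true — at least one ✓
  (3) ready=F, alarm=F — same ✓
  (4) ready=F ⇒ net: vacuous ✓
  (5) ready=F ⇒ heat: vacuous ✓
  (6) {power, wind}: 1 true — exactly one ✓
  (7) {wind, open}: all 2 true ✓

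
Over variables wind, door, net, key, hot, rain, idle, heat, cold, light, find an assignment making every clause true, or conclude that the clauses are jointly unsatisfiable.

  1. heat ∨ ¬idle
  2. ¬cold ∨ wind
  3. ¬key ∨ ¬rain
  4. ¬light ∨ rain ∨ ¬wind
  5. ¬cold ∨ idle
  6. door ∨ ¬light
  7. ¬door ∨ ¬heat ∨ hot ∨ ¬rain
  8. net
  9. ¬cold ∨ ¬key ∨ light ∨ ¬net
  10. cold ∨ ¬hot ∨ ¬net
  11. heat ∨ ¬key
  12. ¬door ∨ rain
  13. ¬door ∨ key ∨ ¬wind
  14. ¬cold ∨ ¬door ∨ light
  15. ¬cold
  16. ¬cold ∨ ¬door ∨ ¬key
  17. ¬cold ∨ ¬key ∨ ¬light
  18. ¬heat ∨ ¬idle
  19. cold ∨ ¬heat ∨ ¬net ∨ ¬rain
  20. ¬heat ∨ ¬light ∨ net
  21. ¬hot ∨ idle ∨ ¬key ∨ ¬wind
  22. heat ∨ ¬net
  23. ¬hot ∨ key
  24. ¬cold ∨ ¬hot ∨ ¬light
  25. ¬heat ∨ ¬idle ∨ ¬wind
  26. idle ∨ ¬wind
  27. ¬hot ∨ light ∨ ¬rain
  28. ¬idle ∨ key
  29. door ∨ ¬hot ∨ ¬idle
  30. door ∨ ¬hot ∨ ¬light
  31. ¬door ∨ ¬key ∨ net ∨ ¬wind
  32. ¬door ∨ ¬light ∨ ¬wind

Unit clause (net) forces net = True.
Unit clause (¬cold) forces cold = False.
In (heat ∨ ¬net) only heat is left, so heat = True.
In (cold ∨ ¬hot ∨ ¬net) only ¬hot is left, so hot = False.
In (¬heat ∨ ¬idle) only ¬idle is left, so idle = False.
In (cold ∨ ¬heat ∨ ¬net ∨ ¬rain) only ¬rain is left, so rain = False.
In (idle ∨ ¬wind) only ¬wind is left, so wind = False.
In (¬door ∨ rain) only ¬door is left, so door = False.
In (door ∨ ¬light) only ¬light is left, so light = False.
Set key = False.
All clauses satisfied.

wind = False, door = False, net = True, key = False, hot = False, rain = False, idle = False, heat = True, cold = False, light = False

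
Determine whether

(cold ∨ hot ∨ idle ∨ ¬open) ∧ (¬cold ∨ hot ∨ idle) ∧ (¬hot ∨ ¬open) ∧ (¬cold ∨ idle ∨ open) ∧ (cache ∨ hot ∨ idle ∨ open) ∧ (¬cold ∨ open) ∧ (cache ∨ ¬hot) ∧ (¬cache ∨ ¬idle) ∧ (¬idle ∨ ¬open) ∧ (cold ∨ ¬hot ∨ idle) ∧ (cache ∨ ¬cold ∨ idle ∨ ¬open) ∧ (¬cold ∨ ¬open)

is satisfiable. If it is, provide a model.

Set idle = True.
  then (¬cache ∨ ¬idle) forces cache = False.
  then (¬idle ∨ ¬open) forces open = False.
  then (¬cold ∨ open) forces cold = False.
  then (cache ∨ ¬hot) forces hot = False.
All clauses satisfied.

idle: True, hot: False, cold: False, open: False, cache: False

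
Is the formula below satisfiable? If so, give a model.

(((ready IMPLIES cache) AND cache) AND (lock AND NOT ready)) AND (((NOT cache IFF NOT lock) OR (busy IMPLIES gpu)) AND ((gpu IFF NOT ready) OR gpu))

ready = False, busy = False, lock = True, cache = True, gpu = True

  ((ready IMPLIES cache) AND cache) AND (lock AND NOT ready) = True
    (ready IMPLIES cache) AND cache = True
      ready IMPLIES cache = True
    lock AND NOT ready = True
      NOT ready = True
  ((NOT cache IFF NOT lock) OR (busy IMPLIES gpu)) AND ((gpu IFF NOT ready) OR gpu) = True
    (NOT cache IFF NOT lock) OR (busy IMPLIES gpu) = True
      NOT cache IFF NOT lock = True
        NOT cache = False
        NOT lock = False
      busy IMPLIES gpu = True
    (gpu IFF NOT ready) OR gpu = True
      gpu IFF NOT ready = True
        NOT ready = True
Both conjuncts True, so the formula holds.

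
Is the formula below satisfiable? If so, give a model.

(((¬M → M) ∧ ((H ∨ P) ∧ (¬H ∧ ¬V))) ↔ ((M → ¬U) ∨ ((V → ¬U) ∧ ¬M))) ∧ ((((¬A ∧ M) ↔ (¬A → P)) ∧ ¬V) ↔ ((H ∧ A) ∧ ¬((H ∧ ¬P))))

P = False, V = True, U = True, A = True, M = True, H = False

  ((¬M → M) ∧ ((H ∨ P) ∧ (¬H ∧ ¬V))) ↔ ((M → ¬U) ∨ ((V → ¬U) ∧ ¬M)) = True
    (¬M → M) ∧ ((H ∨ P) ∧ (¬H ∧ ¬V)) = False
      ¬M → M = True
        ¬M = False
      (H ∨ P) ∧ (¬H ∧ ¬V) = False
        H ∨ P = False
        ¬H ∧ ¬V = False
          ¬H = True
          ¬V = False
    (M → ¬U) ∨ ((V → ¬U) ∧ ¬M) = False
      M → ¬U = False
        ¬U = False
      (V → ¬U) ∧ ¬M = False
        V → ¬U = False
          ¬U = False
        ¬M = False
  (((¬A ∧ M) ↔ (¬A → P)) ∧ ¬V) ↔ ((H ∧ A) ∧ ¬((H ∧ ¬P))) = True
    ((¬A ∧ M) ↔ (¬A → P)) ∧ ¬V = False
      (¬A ∧ M) ↔ (¬A → P) = False
        ¬A ∧ M = False
          ¬A = False
        ¬A → P = True
          ¬A = False
      ¬V = False
    (H ∧ A) ∧ ¬((H ∧ ¬P)) = False
      H ∧ A = False
      ¬((H ∧ ¬P)) = True
        H ∧ ¬P = False
          ¬P = True
Both conjuncts True, so the formula holds.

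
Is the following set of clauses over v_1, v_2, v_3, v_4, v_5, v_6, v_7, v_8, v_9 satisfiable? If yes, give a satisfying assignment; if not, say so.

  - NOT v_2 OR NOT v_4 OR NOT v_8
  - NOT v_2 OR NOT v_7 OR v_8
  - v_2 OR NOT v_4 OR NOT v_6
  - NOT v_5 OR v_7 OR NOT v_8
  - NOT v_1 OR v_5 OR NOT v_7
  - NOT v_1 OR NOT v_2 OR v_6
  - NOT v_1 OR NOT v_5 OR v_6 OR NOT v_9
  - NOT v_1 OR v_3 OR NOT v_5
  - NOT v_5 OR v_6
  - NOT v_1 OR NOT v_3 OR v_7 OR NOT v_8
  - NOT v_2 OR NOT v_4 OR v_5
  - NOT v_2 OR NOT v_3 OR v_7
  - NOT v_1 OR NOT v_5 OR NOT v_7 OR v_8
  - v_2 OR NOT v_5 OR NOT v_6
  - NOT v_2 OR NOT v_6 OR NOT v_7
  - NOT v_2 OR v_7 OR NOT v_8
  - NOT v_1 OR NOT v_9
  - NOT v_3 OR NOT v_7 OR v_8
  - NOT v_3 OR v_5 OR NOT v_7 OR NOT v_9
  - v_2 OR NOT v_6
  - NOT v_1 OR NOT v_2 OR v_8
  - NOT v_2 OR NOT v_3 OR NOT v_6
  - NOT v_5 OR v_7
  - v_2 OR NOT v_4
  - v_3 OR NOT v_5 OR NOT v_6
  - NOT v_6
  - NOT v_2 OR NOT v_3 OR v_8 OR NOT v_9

v_1: False, v_2: False, v_3: True, v_4: False, v_5: False, v_6: False, v_7: False, v_8: False, v_9: False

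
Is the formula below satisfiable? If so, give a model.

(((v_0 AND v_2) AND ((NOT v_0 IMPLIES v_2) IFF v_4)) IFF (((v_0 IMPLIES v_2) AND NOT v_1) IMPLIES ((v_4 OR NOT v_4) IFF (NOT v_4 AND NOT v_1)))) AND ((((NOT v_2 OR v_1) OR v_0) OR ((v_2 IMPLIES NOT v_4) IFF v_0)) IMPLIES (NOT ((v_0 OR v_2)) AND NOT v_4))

UNSATISFIABLE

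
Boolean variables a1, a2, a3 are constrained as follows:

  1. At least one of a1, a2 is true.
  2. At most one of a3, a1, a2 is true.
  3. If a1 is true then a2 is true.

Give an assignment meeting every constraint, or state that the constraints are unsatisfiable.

a1 = False, a2 = True, a3 = False

  (1) {a1, a2}: 1 true — at least one ✓
  (2) {a3, a1, a2}: 1 true — at most one ✓
  (3) a1=F ⇒ a2: vacuous ✓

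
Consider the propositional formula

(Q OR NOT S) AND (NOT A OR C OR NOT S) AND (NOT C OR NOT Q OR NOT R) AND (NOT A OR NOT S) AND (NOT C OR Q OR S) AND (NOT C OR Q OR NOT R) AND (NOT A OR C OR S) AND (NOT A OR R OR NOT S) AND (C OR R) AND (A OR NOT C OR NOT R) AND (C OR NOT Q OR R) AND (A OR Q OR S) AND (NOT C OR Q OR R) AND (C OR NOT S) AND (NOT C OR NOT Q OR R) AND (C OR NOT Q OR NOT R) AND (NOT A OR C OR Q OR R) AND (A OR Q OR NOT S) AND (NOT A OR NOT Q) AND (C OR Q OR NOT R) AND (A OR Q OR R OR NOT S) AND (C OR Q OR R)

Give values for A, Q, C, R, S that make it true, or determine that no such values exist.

Case Q = True:
  (NOT A OR NOT Q) forces A = False.
  If C = True:
    (NOT C OR NOT Q OR NOT R) forces R = False.
    clause (NOT C OR NOT Q OR R) is falsified.
  If C = False:
    (C OR R) forces R = True.
    clause (C OR NOT Q OR NOT R) is falsified.
  Every sub-case reaches a contradiction.
Case Q = False:
  (Q OR NOT S) forces S = False.
  (NOT C OR Q OR S) forces C = False.
  (NOT A OR C OR S) forces A = False.
  Clause (A OR Q OR S) is falsified — contradiction.
Both cases fail, so the formula is unsatisfiable.

Unsatisfiable — no assignment works.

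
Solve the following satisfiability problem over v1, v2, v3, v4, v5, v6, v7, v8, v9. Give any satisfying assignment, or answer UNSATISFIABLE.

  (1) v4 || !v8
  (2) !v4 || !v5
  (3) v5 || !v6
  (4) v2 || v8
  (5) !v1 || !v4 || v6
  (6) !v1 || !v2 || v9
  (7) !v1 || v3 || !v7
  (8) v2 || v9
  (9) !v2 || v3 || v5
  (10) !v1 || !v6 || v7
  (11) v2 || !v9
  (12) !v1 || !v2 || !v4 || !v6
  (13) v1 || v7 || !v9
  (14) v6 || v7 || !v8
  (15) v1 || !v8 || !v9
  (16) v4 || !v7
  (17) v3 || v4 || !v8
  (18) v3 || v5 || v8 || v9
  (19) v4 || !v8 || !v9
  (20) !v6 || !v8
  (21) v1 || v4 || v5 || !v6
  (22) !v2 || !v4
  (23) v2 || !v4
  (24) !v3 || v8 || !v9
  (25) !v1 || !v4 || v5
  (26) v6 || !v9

Set v1 = False.
Try v2 = False:
  (v2 || v8) forces v8 = True.
  (v4 || !v8) forces v4 = True.
  clause (v2 || !v4) is falsified — backtrack.
So v2 = True.
  then (!v2 || !v4) forces v4 = False.
  then (v4 || !v8) forces v8 = False.
  then (v4 || !v7) forces v7 = False.
  then (v1 || v7 || !v9) forces v9 = False.
Set v3 = True.
Set v5 = True.
Set v6 = False.
All clauses satisfied.

v1: False, v2: True, v3: True, v4: False, v5: True, v6: False, v7: False, v8: False, v9: False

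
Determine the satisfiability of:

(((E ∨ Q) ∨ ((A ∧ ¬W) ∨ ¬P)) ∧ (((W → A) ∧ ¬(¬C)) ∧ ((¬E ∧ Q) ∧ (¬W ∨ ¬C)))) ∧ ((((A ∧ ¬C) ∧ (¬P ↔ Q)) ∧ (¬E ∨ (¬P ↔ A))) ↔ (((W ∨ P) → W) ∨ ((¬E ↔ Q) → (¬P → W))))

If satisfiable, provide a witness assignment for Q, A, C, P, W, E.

Case C = True: the formula simplifies to (((E ∨ Q) ∨ ((A ∧ ¬W) ∨ ¬P)) ∧ ((W → A) ∧ ((¬E ∧ Q) ∧ ¬W))) ∧ ¬((((W ∨ P) → W) ∨ ((¬E ↔ Q) → (¬P → W)))).
  P = True: the conjunct ¬((((W ∨ P) → W) ∨ ((¬E ↔ Q) → (¬P → W)))) becomes ¬((W ∨ True)) = False.
  P = False: simplifies to ((W → A) ∧ ((¬E ∧ Q) ∧ ¬W)) ∧ ¬(((W → W) ∨ ((¬E ↔ Q) → W))).
    W = True: the conjunct ¬W is False.
    W = False: the conjunct ¬(((W → W) ∨ ((¬E ↔ Q) → W))) becomes ¬((True ∨ ¬((¬E ↔ Q)))) = False.
Case C = False: the conjunct ¬(¬C) becomes ¬(¬False) = False.
Both cases fail — unsatisfiable.

The formula is unsatisfiable.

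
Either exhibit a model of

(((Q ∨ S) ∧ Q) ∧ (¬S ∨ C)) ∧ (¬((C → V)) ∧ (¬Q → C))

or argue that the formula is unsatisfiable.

C=T, Q=T, V=F, S=F

  ((Q ∨ S) ∧ Q) ∧ (¬S ∨ C) = True
    (Q ∨ S) ∧ Q = True
      Q ∨ S = True
    ¬S ∨ C = True
      ¬S = True
  ¬((C → V)) ∧ (¬Q → C) = True
    ¬((C → V)) = True
      C → V = False
    ¬Q → C = True
      ¬Q = False
Both conjuncts True, so the formula holds.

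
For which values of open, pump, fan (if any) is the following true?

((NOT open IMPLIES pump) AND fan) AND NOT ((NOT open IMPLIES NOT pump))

open = False; pump = True; fan = True

  (NOT open IMPLIES pump) AND fan = True
    NOT open IMPLIES pump = True
      NOT open = True
  NOT ((NOT open IMPLIES NOT pump)) = True
    NOT open IMPLIES NOT pump = False
      NOT open = True
      NOT pump = False
Both conjuncts True, so the formula holds.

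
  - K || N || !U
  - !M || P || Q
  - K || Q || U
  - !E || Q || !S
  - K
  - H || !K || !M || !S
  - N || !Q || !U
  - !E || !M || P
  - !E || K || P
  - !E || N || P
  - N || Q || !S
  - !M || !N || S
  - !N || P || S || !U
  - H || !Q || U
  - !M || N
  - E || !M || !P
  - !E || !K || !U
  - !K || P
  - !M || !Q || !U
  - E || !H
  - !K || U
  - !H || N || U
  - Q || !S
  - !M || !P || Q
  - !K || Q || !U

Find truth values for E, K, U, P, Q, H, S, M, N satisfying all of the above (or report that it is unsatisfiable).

E = False, K = True, U = True, P = True, Q = True, H = False, S = False, M = False, N = True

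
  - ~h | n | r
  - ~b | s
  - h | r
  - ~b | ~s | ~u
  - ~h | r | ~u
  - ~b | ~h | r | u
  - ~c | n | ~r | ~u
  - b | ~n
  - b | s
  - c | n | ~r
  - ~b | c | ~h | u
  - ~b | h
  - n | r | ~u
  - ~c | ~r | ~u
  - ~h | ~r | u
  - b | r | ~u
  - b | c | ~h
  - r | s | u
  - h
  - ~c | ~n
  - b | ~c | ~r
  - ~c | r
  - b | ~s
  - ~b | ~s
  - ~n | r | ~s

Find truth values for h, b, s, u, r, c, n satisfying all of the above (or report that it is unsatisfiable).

Case b = True:
  (~b | s) forces s = True.
  Clause (~b | ~s) is falsified — contradiction.
Case b = False:
  (b | ~n) forces n = False.
  (b | s) forces s = True.
  Clause (b | ~s) is falsified — contradiction.
Both cases fail, so the formula is unsatisfiable.

Unsatisfiable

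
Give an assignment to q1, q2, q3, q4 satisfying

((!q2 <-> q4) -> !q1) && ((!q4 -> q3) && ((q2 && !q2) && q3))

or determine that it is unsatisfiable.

Case q2 = True: the conjunct !q2 is False.
Case q2 = False: the conjunct q2 is False.
Both cases fail — unsatisfiable.

No satisfying assignment exists.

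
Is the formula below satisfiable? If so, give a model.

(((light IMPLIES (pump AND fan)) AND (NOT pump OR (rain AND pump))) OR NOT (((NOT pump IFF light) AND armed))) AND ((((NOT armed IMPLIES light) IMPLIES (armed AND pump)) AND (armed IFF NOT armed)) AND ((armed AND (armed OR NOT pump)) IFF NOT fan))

UNSATISFIABLE

The conjunct armed IFF NOT armed is unsatisfiable on its own:
  armed=F: evaluates to False.
  armed=T: evaluates to False.
So the whole conjunction is unsatisfiable.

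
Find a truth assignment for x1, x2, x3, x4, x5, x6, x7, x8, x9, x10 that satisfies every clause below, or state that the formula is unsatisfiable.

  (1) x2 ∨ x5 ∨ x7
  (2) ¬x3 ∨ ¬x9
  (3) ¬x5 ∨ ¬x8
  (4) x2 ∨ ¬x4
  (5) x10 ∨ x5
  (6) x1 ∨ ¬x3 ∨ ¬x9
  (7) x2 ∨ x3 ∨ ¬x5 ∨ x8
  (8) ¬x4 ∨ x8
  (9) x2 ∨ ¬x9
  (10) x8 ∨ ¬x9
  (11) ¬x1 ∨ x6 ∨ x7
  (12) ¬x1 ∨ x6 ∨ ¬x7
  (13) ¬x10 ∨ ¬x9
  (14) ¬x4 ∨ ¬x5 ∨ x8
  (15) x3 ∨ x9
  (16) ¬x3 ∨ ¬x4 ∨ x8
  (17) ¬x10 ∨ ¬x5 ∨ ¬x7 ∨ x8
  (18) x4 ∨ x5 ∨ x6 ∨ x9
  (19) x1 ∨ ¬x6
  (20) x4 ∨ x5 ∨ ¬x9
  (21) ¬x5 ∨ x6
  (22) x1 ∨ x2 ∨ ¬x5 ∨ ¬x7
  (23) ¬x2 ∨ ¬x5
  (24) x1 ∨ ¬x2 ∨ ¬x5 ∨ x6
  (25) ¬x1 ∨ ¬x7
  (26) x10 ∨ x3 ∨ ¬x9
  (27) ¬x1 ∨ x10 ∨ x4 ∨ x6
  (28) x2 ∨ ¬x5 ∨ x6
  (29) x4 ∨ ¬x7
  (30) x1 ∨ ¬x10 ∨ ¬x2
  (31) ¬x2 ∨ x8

x1=T, x2=F, x3=T, x4=F, x5=T, x6=T, x7=F, x8=F, x9=F, x10=F

Set x1 = True.
  then (¬x1 ∨ ¬x7) forces x7 = False.
  then (¬x1 ∨ x6 ∨ x7) forces x6 = True.
Set x2 = False.
  then (x2 ∨ x5 ∨ x7) forces x5 = True.
  then (¬x5 ∨ ¬x8) forces x8 = False.
  then (x2 ∨ ¬x4) forces x4 = False.
  then (x2 ∨ x3 ∨ ¬x5 ∨ x8) forces x3 = True.
  then (x2 ∨ ¬x9) forces x9 = False.
Set x10 = False.
All clauses satisfied.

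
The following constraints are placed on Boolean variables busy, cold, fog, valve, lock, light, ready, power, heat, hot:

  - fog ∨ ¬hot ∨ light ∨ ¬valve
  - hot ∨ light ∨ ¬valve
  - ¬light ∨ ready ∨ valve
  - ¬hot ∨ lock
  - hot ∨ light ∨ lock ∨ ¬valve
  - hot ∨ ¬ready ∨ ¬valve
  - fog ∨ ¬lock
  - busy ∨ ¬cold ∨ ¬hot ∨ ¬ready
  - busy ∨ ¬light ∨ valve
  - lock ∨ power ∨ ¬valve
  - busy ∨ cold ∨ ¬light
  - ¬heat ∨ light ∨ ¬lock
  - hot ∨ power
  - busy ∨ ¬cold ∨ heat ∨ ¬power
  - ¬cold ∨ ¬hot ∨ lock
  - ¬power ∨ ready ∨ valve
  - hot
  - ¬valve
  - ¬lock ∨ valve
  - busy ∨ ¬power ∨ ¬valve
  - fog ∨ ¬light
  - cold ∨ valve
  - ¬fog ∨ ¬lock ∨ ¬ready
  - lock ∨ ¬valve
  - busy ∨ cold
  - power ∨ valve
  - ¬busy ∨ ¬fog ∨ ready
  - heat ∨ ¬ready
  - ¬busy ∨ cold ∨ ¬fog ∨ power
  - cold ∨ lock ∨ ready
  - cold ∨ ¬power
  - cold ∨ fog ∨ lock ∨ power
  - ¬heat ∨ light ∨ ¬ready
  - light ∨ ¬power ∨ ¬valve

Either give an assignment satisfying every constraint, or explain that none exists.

Case valve = True:
  Clause (¬valve) is falsified — contradiction.
Case valve = False:
  (hot) forces hot = True.
  (¬hot ∨ lock) forces lock = True.
  Clause (¬lock ∨ valve) is falsified — contradiction.
Both cases fail, so the formula is unsatisfiable.

Unsatisfiable — no assignment works.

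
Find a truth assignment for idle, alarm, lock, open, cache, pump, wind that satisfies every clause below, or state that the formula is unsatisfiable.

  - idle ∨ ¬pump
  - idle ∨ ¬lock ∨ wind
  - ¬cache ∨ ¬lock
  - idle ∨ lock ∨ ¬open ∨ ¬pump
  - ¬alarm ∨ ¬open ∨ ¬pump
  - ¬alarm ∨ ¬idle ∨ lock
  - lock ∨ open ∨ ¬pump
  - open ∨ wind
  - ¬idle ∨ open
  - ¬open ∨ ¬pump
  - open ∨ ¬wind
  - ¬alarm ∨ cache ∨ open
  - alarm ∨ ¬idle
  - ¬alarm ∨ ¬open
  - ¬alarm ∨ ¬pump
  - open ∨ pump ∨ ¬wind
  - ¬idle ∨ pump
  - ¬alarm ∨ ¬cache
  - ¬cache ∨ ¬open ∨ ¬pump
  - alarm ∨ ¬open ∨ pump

Case open = True:
  (¬open ∨ ¬pump) forces pump = False.
  (¬alarm ∨ ¬open) forces alarm = False.
  Clause (alarm ∨ ¬open ∨ pump) is falsified — contradiction.
Case open = False:
  (open ∨ wind) forces wind = True.
  Clause (open ∨ ¬wind) is falsified — contradiction.
Both cases fail, so the formula is unsatisfiable.

UNSATISFIABLE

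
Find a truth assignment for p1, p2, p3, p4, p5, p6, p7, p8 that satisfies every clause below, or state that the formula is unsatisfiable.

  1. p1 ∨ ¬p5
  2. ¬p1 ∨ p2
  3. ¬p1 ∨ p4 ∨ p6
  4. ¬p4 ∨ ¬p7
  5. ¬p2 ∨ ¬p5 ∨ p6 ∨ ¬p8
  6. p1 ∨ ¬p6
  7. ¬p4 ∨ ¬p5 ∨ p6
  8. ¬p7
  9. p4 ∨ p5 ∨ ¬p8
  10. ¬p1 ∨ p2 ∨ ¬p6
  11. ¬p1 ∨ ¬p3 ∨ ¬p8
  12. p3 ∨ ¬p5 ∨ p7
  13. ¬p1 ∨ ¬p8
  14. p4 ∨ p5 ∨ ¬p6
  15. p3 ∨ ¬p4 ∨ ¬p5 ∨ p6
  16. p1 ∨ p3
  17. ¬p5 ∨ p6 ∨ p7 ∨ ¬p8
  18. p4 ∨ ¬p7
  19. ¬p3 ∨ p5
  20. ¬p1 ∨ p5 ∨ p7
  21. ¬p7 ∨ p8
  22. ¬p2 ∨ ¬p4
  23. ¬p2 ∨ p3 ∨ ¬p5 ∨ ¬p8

Unit clause (¬p7) forces p7 = False.
Try p1 = False:
  (p1 ∨ ¬p5) forces p5 = False.
  (p1 ∨ ¬p6) forces p6 = False.
  (p1 ∨ p3) forces p3 = True.
  clause (¬p3 ∨ p5) is falsified — backtrack.
So p1 = True.
  then (¬p1 ∨ p2) forces p2 = True.
  then (¬p1 ∨ ¬p8) forces p8 = False.
  then (¬p1 ∨ p5 ∨ p7) forces p5 = True.
  then (¬p2 ∨ ¬p4) forces p4 = False.
  then (¬p1 ∨ p4 ∨ p6) forces p6 = True.
  then (p3 ∨ ¬p5 ∨ p7) forces p3 = True.
All clauses satisfied.

p1 = True, p2 = True, p3 = True, p4 = False, p5 = True, p6 = True, p7 = False, p8 = False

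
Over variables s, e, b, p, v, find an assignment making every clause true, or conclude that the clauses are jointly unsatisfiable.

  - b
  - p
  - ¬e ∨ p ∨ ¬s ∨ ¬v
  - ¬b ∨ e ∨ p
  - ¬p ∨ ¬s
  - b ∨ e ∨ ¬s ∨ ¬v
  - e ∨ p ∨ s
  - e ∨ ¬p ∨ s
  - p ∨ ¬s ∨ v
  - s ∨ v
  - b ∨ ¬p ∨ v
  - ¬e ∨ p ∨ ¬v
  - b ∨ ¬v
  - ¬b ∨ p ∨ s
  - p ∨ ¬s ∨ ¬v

Unit clause (b) forces b = True.
Unit clause (p) forces p = True.
In (¬p ∨ ¬s) only ¬s is left, so s = False.
In (e ∨ ¬p ∨ s) only e is left, so e = True.
In (s ∨ v) only v is left, so v = True.
All clauses satisfied.

s=F, e=T, b=T, p=T, v=T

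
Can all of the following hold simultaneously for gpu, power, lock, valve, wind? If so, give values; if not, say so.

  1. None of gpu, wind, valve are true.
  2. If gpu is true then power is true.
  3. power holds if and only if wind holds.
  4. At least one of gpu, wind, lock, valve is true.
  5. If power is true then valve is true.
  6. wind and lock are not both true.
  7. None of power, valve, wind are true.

gpu=F, power=F, lock=T, valve=F, wind=F

  (1) {gpu, wind, valve}: 0 true — none ✓
  (2) gpu=F ⇒ power: vacuous ✓
  (3) power=F, wind=F — same ✓
  (4) {gpu, wind, lock, valve}: 1 true — at least one ✓
  (5) power=F ⇒ valve: vacuous ✓
  (6) wind=F, lock=T — not both ✓
  (7) {power, valve, wind}: 0 true — none ✓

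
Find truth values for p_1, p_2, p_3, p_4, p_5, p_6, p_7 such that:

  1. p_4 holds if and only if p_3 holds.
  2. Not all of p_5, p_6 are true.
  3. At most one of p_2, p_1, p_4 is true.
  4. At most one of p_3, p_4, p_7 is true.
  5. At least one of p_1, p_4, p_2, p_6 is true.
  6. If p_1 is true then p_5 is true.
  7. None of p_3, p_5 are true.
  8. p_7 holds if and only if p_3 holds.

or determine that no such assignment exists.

p_1=F; p_2=T; p_3=F; p_4=F; p_5=F; p_6=T; p_7=F

  (1) p_4=F, p_3=F — same ✓
  (2) {p_5, p_6}: 1/2 true — not all ✓
  (3) {p_2, p_1, p_4}: 1 true — at most one ✓
  (4) {p_3, p_4, p_7}: 0 true — at most one ✓
  (5) {p_1, p_4, p_2, p_6}: 2 true — at least one ✓
  (6) p_1=F ⇒ p_5: vacuous ✓
  (7) {p_3, p_5}: 0 true — none ✓
  (8) p_7=F, p_3=F — same ✓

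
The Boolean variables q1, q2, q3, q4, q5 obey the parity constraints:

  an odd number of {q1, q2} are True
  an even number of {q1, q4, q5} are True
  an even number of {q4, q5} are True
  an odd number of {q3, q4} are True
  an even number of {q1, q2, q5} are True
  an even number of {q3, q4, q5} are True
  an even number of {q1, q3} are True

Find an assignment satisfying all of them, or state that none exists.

q1=F, q2=T, q3=F, q4=T, q5=T

{q1, q2}: 1 true → odd ✓
{q1, q4, q5}: 2 true → even ✓
{q4, q5}: 2 true → even ✓
{q3, q4}: 1 true → odd ✓
{q1, q2, q5}: 2 true → even ✓
{q3, q4, q5}: 2 true → even ✓
{q1, q3}: 0 true → even ✓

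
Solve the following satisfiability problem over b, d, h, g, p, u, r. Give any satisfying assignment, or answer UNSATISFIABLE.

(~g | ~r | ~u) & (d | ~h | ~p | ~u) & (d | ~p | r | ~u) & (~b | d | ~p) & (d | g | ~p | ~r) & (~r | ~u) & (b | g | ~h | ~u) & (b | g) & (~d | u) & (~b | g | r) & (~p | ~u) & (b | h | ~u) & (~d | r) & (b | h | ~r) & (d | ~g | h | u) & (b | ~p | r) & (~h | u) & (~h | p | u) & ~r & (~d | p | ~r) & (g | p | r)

b: True, d: False, h: True, g: True, p: False, u: True, r: False

Unit clause (~r) forces r = False.
In (~d | r) only ~d is left, so d = False.
Set b = True.
  then (~b | d | ~p) forces p = False.
  then (~b | g | r) forces g = True.
Set h = True.
  then (~h | u) forces u = True.
All clauses satisfied.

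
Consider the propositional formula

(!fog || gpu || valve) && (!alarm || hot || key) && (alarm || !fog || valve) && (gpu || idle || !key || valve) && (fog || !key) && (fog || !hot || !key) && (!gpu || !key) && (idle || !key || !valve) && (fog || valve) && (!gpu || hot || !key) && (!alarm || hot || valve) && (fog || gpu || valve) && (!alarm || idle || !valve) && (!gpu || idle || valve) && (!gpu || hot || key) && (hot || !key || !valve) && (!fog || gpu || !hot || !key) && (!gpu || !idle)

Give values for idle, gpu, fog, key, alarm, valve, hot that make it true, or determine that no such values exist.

idle = False, gpu = True, fog = False, key = False, alarm = False, valve = True, hot = True

Set idle = False.
Set gpu = True.
  then (!gpu || !key) forces key = False.
  then (!gpu || idle || valve) forces valve = True.
  then (!gpu || hot || key) forces hot = True.
  then (!alarm || idle || !valve) forces alarm = False.
Set fog = False.
All clauses satisfied.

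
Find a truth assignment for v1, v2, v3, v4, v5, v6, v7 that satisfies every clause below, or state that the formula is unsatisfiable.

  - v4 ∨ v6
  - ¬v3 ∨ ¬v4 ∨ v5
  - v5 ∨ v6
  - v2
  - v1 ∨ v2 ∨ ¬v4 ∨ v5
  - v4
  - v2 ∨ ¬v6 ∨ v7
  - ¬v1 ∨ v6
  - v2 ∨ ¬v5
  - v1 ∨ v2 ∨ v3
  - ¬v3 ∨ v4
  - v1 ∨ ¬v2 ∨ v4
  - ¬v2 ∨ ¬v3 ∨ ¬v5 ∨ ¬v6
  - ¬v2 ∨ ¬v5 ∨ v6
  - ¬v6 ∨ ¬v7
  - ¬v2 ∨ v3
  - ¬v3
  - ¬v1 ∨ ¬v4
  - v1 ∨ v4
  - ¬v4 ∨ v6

Unsatisfiable — no assignment works.

Case v3 = True:
  Clause (¬v3) is falsified — contradiction.
Case v3 = False:
  (v2) forces v2 = True.
  Clause (¬v2 ∨ v3) is falsified — contradiction.
Both cases fail, so the formula is unsatisfiable.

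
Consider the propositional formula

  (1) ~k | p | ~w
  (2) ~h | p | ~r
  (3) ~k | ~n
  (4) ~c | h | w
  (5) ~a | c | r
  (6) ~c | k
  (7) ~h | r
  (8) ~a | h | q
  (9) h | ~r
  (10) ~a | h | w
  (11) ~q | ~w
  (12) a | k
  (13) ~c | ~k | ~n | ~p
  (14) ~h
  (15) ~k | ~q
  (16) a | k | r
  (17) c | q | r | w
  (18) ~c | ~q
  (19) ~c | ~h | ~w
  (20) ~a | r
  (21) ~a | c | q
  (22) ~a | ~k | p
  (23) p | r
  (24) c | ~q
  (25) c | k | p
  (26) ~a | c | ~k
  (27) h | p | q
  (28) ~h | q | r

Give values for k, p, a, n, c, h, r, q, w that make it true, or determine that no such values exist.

k: True; p: True; a: False; n: False; c: False; h: False; r: False; q: False; w: True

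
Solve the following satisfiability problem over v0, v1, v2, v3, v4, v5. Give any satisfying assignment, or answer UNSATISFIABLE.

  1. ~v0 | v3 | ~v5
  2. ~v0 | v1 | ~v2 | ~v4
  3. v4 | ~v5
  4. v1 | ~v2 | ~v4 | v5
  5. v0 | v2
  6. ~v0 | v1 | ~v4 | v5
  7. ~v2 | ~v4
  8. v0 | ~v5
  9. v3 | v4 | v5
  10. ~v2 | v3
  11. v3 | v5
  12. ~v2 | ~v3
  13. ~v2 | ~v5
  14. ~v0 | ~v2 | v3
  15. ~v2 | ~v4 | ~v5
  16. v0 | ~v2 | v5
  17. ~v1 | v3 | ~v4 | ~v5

Try v0 = False:
  (v0 | v2) forces v2 = True.
  (~v2 | ~v4) forces v4 = False.
  (v4 | ~v5) forces v5 = False.
  clause (v0 | ~v2 | v5) is falsified — backtrack.
So v0 = True.
Set v1 = True.
Set v2 = False.
Set v3 = True.
Set v4 = True.
Set v5 = False.
All clauses satisfied.

v0 = True; v1 = True; v2 = False; v3 = True; v4 = True; v5 = False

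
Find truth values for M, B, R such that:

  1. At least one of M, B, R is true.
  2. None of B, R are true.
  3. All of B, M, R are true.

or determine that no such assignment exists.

Unsatisfiable — no assignment works.

Case B = True:
  Constraint (2) is violated (B=T) — contradiction.
Case B = False:
  Constraint (3) is violated (B=F) — contradiction.
Both cases fail — unsatisfiable.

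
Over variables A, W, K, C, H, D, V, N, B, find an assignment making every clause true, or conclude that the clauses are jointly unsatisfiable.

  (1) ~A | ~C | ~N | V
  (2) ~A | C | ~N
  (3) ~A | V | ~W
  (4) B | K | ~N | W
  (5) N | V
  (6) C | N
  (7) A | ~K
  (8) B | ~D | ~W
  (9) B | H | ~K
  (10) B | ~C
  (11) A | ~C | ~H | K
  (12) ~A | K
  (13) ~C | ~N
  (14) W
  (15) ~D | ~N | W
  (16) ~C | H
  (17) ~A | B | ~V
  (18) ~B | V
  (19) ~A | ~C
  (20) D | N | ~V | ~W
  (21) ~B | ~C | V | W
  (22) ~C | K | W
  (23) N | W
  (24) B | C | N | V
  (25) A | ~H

A = False, W = True, K = False, C = False, H = False, D = True, V = True, N = True, B = True

Unit clause (W) forces W = True.
Set A = False.
  then (A | ~K) forces K = False.
  then (A | ~H) forces H = False.
  then (~C | H) forces C = False.
  then (C | N) forces N = True.
Set D = True.
  then (B | ~D | ~W) forces B = True.
  then (~B | V) forces V = True.
All clauses satisfied.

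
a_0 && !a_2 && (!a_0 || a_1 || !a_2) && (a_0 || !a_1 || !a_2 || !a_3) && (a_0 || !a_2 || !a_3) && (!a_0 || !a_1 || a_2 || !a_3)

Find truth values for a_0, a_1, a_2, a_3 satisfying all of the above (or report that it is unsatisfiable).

a_0 = True; a_1 = False; a_2 = False; a_3 = True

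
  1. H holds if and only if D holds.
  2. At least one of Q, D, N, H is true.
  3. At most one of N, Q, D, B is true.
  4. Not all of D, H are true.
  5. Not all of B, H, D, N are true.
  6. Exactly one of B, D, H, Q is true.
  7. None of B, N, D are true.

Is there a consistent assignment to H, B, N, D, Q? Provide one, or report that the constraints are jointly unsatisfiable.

H: False, B: False, N: False, D: False, Q: True

  (1) H=F, D=F — same ✓
  (2) {Q, D, N, H}: 1 true — at least one ✓
  (3) {N, Q, D, B}: 1 true — at most one ✓
  (4) {D, H}: 0/2 true — not all ✓
  (5) {B, H, D, N}: 0/4 true — not all ✓
  (6) {B, D, H, Q}: 1 true — exactly one ✓
  (7) {B, N, D}: 0 true — none ✓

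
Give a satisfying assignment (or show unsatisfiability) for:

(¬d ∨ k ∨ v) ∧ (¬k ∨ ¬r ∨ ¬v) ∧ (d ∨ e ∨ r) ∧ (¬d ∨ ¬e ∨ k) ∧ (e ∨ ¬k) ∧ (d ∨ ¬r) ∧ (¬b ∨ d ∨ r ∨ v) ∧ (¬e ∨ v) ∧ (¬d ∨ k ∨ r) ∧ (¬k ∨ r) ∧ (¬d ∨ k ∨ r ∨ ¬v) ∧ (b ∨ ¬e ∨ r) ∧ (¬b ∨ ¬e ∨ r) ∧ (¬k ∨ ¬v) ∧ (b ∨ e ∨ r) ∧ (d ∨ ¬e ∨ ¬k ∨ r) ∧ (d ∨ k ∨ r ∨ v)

v=T; r=T; d=T; e=F; b=F; k=F

Set v = True.
  then (¬k ∨ ¬v) forces k = False.
Try r = False:
  (¬d ∨ k ∨ r) forces d = False.
  (d ∨ e ∨ r) forces e = True.
  (b ∨ ¬e ∨ r) forces b = True.
  clause (¬b ∨ ¬e ∨ r) is falsified — backtrack.
So r = True.
  then (d ∨ ¬r) forces d = True.
  then (¬d ∨ ¬e ∨ k) forces e = False.
Set b = False.
All clauses satisfied.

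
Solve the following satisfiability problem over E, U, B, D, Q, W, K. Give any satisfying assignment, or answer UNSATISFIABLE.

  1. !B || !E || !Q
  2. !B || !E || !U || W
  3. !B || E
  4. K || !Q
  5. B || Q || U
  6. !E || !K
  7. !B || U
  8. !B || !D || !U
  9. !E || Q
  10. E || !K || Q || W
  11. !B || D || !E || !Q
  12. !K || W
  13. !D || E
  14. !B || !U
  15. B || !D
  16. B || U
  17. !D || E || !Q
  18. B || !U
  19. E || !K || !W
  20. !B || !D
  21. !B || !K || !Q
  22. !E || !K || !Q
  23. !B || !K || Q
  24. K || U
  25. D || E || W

UNSATISFIABLE

Case U = True:
  (!B || !U) forces B = False.
  Clause (B || !U) is falsified — contradiction.
Case U = False:
  (!B || U) forces B = False.
  Clause (B || U) is falsified — contradiction.
Both cases fail, so the formula is unsatisfiable.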